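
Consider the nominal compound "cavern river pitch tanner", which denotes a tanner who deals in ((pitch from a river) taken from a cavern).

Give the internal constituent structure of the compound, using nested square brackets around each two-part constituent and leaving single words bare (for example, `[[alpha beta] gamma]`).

[[cavern [river pitch]] tanner]

Overall it is a kind of tanner; the modifier is "cavern river pitch".
"cavern river pitch" → head "pitch" (specifically "river pitch"), modifier "cavern".
"river pitch" → head "pitch", modifier "river".
Putting it together: [[cavern [river pitch]] tanner].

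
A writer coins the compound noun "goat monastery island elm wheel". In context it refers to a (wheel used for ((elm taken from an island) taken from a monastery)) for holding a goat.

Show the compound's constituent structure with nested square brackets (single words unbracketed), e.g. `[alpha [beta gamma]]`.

[goat [[monastery [island elm]] wheel]]

The outermost head in the paraphrase is "wheel" (specifically "monastery island elm wheel"), modified by "goat".
"monastery island elm wheel" → head "wheel", modifier "monastery island elm".
"monastery island elm" → head "elm" (specifically "island elm"), modifier "monastery".
"island elm" → head "elm", modifier "island".
Putting it together: [goat [[monastery [island elm]] wheel]].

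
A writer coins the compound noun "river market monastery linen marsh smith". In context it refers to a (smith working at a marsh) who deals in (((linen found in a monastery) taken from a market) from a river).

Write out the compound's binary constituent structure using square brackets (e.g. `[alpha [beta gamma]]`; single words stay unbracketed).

[[river [market [monastery linen]]] [marsh smith]]

The outermost head in the paraphrase is "smith" (specifically "marsh smith"), modified by "river market monastery linen".
Inside "river market monastery linen": head "linen" (specifically "market monastery linen"), modifier "river".
Inside "market monastery linen": head "linen" (specifically "monastery linen"), modifier "market".
Inside "monastery linen": head "linen", modifier "monastery".
Inside "marsh smith": head "smith", modifier "marsh".
Assembled: [[river [market [monastery linen]]] [marsh smith]].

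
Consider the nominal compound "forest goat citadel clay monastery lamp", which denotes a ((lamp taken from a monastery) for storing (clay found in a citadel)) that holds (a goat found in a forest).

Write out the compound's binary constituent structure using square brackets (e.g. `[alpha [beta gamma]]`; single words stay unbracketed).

[[forest goat] [[citadel clay] [monastery lamp]]]

Whole compound: head "lamp" (specifically "citadel clay monastery lamp"), modifier "forest goat".
Within "forest goat", the head is "goat" and the modifier is "forest".
Within "citadel clay monastery lamp", the head is "lamp" (specifically "monastery lamp") and the modifier is "citadel clay".
Within "citadel clay", the head is "clay" and the modifier is "citadel".
Within "monastery lamp", the head is "lamp" and the modifier is "monastery".
Assembled: [[forest goat] [[citadel clay] [monastery lamp]]].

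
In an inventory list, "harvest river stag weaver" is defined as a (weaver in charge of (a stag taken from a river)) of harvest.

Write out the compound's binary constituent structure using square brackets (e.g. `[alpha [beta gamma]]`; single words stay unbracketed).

[harvest [[river stag] weaver]]

Whole compound: head "weaver" (specifically "river stag weaver"), modifier "harvest".
Inside "river stag weaver": head "weaver", modifier "river stag".
Inside "river stag": head "stag", modifier "river".
So the structure is [harvest [[river stag] weaver]].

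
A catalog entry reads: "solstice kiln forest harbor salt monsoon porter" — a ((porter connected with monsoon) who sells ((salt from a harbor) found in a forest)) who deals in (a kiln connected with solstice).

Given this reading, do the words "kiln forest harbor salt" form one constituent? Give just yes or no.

The top-level split is [solstice kiln] [forest harbor salt monsoon porter]; the full structure is [[solstice kiln] [[forest [harbor salt]] [monsoon porter]]].
"kiln forest harbor salt" straddles a constituent boundary, so it is not a single unit.

no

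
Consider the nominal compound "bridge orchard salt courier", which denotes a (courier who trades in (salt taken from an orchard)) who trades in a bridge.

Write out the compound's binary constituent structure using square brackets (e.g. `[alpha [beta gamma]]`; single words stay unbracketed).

[bridge [[orchard salt] courier]]

Whole compound: head "courier" (specifically "orchard salt courier"), modifier "bridge".
"orchard salt courier" → head "courier", modifier "orchard salt".
"orchard salt" → head "salt", modifier "orchard".
Putting it together: [bridge [[orchard salt] courier]].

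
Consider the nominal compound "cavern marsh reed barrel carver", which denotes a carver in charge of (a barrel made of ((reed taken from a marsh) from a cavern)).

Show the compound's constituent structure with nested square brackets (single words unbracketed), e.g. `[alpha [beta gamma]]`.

Overall it is a kind of carver; the modifier is "cavern marsh reed barrel".
Within "cavern marsh reed barrel", the head is "barrel" and the modifier is "cavern marsh reed".
Within "cavern marsh reed", the head is "reed" (specifically "marsh reed") and the modifier is "cavern".
Within "marsh reed", the head is "reed" and the modifier is "marsh".
So the structure is [[[cavern [marsh reed]] barrel] carver].

[[[cavern [marsh reed]] barrel] carver]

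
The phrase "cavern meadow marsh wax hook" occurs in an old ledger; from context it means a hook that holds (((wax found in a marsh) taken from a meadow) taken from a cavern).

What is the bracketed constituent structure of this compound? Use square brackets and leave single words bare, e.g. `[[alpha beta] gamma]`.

The outermost head in the paraphrase is "hook", modified by "cavern meadow marsh wax".
Within "cavern meadow marsh wax", the head is "wax" (specifically "meadow marsh wax") and the modifier is "cavern".
Within "meadow marsh wax", the head is "wax" (specifically "marsh wax") and the modifier is "meadow".
Within "marsh wax", the head is "wax" and the modifier is "marsh".
So the structure is [[cavern [meadow [marsh wax]]] hook].

[[cavern [meadow [marsh wax]]] hook]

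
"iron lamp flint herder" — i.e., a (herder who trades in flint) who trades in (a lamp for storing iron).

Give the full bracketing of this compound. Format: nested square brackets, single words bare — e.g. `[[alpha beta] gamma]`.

[[iron lamp] [flint herder]]

At the top level: head "herder" (specifically "flint herder"); modifier "iron lamp".
"iron lamp" → head "lamp", modifier "iron".
"flint herder" → head "herder", modifier "flint".
Putting it together: [[iron lamp] [flint herder]].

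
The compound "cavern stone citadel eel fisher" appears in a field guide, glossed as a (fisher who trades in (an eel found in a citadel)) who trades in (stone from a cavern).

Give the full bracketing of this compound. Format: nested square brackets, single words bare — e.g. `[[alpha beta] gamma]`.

[[cavern stone] [[citadel eel] fisher]]

At the top level: head "fisher" (specifically "citadel eel fisher"); modifier "cavern stone".
Inside "cavern stone": head "stone", modifier "cavern".
Inside "citadel eel fisher": head "fisher", modifier "citadel eel".
Inside "citadel eel": head "eel", modifier "citadel".
Putting it together: [[cavern stone] [[citadel eel] fisher]].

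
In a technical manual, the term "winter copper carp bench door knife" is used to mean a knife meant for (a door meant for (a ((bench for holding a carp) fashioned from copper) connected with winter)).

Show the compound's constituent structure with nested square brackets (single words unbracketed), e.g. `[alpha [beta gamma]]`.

Overall it is a kind of knife; the modifier is "winter copper carp bench door".
Inside "winter copper carp bench door": head "door", modifier "winter copper carp bench".
Inside "winter copper carp bench": head "bench" (specifically "copper carp bench"), modifier "winter".
Inside "copper carp bench": head "bench" (specifically "carp bench"), modifier "copper".
Inside "carp bench": head "bench", modifier "carp".
Putting it together: [[[winter [copper [carp bench]]] door] knife].

[[[winter [copper [carp bench]]] door] knife]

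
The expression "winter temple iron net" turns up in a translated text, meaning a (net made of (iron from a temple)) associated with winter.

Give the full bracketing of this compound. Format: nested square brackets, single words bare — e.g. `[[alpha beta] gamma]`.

Whole compound: head "net" (specifically "temple iron net"), modifier "winter".
Inside "temple iron net": head "net", modifier "temple iron".
Inside "temple iron": head "iron", modifier "temple".
So the structure is [winter [[temple iron] net]].

[winter [[temple iron] net]]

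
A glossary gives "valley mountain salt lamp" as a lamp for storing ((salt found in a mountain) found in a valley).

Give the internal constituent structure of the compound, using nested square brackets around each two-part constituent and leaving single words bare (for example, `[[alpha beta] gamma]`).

[[valley [mountain salt]] lamp]

Overall it is a kind of lamp; the modifier is "valley mountain salt".
Inside "valley mountain salt": head "salt" (specifically "mountain salt"), modifier "valley".
Inside "mountain salt": head "salt", modifier "mountain".
So the structure is [[valley [mountain salt]] lamp].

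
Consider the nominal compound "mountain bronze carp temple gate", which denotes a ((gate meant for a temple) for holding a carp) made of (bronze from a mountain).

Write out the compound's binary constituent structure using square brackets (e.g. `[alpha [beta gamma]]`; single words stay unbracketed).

[[mountain bronze] [carp [temple gate]]]

Whole compound: head "gate" (specifically "carp temple gate"), modifier "mountain bronze".
"mountain bronze" → head "bronze", modifier "mountain".
"carp temple gate" → head "gate" (specifically "temple gate"), modifier "carp".
"temple gate" → head "gate", modifier "temple".
Putting it together: [[mountain bronze] [carp [temple gate]]].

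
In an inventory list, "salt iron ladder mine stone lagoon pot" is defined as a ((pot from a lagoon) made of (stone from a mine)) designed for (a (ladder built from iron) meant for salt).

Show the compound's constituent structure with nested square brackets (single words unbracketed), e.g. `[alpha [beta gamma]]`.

[[salt [iron ladder]] [[mine stone] [lagoon pot]]]

At the top level: head "pot" (specifically "mine stone lagoon pot"); modifier "salt iron ladder".
Inside "salt iron ladder": head "ladder" (specifically "iron ladder"), modifier "salt".
Inside "iron ladder": head "ladder", modifier "iron".
Inside "mine stone lagoon pot": head "pot" (specifically "lagoon pot"), modifier "mine stone".
Inside "mine stone": head "stone", modifier "mine".
Inside "lagoon pot": head "pot", modifier "lagoon".
So the structure is [[salt [iron ladder]] [[mine stone] [lagoon pot]]].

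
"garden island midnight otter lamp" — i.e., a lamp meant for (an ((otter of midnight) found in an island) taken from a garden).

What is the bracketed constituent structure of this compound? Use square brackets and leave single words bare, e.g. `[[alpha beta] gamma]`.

The outermost head in the paraphrase is "lamp", modified by "garden island midnight otter".
Inside "garden island midnight otter": head "otter" (specifically "island midnight otter"), modifier "garden".
Inside "island midnight otter": head "otter" (specifically "midnight otter"), modifier "island".
Inside "midnight otter": head "otter", modifier "midnight".
Assembled: [[garden [island [midnight otter]]] lamp].

[[garden [island [midnight otter]]] lamp]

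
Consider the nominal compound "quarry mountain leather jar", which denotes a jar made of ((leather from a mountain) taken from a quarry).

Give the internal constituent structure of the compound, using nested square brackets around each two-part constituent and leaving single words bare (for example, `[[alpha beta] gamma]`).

At the top level: head "jar"; modifier "quarry mountain leather".
Within "quarry mountain leather", the head is "leather" (specifically "mountain leather") and the modifier is "quarry".
Within "mountain leather", the head is "leather" and the modifier is "mountain".
So the structure is [[quarry [mountain leather]] jar].

[[quarry [mountain leather]] jar]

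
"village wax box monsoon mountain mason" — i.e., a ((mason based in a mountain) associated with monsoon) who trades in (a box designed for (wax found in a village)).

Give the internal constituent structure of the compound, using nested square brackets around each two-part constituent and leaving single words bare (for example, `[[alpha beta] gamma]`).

[[[village wax] box] [monsoon [mountain mason]]]

The outermost head in the paraphrase is "mason" (specifically "monsoon mountain mason"), modified by "village wax box".
Inside "village wax box": head "box", modifier "village wax".
Inside "village wax": head "wax", modifier "village".
Inside "monsoon mountain mason": head "mason" (specifically "mountain mason"), modifier "monsoon".
Inside "mountain mason": head "mason", modifier "mountain".
Putting it together: [[[village wax] box] [monsoon [mountain mason]]].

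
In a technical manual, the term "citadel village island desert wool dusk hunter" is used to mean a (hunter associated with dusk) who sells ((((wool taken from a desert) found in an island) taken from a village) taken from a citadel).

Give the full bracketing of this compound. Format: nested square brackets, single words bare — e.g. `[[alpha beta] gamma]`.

Overall it is a kind of hunter (specifically "dusk hunter"); the modifier is "citadel village island desert wool".
Inside "citadel village island desert wool": head "wool" (specifically "village island desert wool"), modifier "citadel".
Inside "village island desert wool": head "wool" (specifically "island desert wool"), modifier "village".
Inside "island desert wool": head "wool" (specifically "desert wool"), modifier "island".
Inside "desert wool": head "wool", modifier "desert".
Inside "dusk hunter": head "hunter", modifier "dusk".
So the structure is [[citadel [village [island [desert wool]]]] [dusk hunter]].

[[citadel [village [island [desert wool]]]] [dusk hunter]]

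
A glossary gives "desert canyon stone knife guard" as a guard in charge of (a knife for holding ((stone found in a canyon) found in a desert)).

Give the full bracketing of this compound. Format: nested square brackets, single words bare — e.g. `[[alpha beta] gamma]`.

[[[desert [canyon stone]] knife] guard]

Overall it is a kind of guard; the modifier is "desert canyon stone knife".
Inside "desert canyon stone knife": head "knife", modifier "desert canyon stone".
Inside "desert canyon stone": head "stone" (specifically "canyon stone"), modifier "desert".
Inside "canyon stone": head "stone", modifier "canyon".
Putting it together: [[[desert [canyon stone]] knife] guard].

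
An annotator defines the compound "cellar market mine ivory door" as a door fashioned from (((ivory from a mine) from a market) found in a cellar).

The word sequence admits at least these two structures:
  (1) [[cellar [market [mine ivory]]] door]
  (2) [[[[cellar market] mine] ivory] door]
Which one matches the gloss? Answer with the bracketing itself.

[[cellar [market [mine ivory]]] door]

The paraphrase's head is the "door" part ("door"); its modifier is "cellar market mine ivory".
That top-level split, carried through the inner groups, gives [[cellar [market [mine ivory]]] door].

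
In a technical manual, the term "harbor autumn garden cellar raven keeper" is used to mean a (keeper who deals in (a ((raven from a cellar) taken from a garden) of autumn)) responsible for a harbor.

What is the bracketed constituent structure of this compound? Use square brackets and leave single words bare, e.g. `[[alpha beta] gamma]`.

[harbor [[autumn [garden [cellar raven]]] keeper]]

The outermost head in the paraphrase is "keeper" (specifically "autumn garden cellar raven keeper"), modified by "harbor".
"autumn garden cellar raven keeper" → head "keeper", modifier "autumn garden cellar raven".
"autumn garden cellar raven" → head "raven" (specifically "garden cellar raven"), modifier "autumn".
"garden cellar raven" → head "raven" (specifically "cellar raven"), modifier "garden".
"cellar raven" → head "raven", modifier "cellar".
So the structure is [harbor [[autumn [garden [cellar raven]]] keeper]].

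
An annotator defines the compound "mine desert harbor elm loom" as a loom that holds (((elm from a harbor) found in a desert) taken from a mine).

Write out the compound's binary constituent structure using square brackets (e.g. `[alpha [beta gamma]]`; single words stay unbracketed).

[[mine [desert [harbor elm]]] loom]

Whole compound: head "loom", modifier "mine desert harbor elm".
"mine desert harbor elm" → head "elm" (specifically "desert harbor elm"), modifier "mine".
"desert harbor elm" → head "elm" (specifically "harbor elm"), modifier "desert".
"harbor elm" → head "elm", modifier "harbor".
Assembled: [[mine [desert [harbor elm]]] loom].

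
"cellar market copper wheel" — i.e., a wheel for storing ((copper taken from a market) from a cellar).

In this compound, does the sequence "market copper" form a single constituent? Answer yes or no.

yes

The paraphrase groups the words so that "market copper" is one unit: it corresponds to a single parenthesized sub-phrase.
The full structure is [[cellar [market copper]] wheel], in which [market copper] is a constituent.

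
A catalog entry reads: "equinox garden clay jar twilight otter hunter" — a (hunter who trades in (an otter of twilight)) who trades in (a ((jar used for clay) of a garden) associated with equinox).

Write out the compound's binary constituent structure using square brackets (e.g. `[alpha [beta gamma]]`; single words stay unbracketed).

The outermost head in the paraphrase is "hunter" (specifically "twilight otter hunter"), modified by "equinox garden clay jar".
"equinox garden clay jar" → head "jar" (specifically "garden clay jar"), modifier "equinox".
"garden clay jar" → head "jar" (specifically "clay jar"), modifier "garden".
"clay jar" → head "jar", modifier "clay".
"twilight otter hunter" → head "hunter", modifier "twilight otter".
"twilight otter" → head "otter", modifier "twilight".
So the structure is [[equinox [garden [clay jar]]] [[twilight otter] hunter]].

[[equinox [garden [clay jar]]] [[twilight otter] hunter]]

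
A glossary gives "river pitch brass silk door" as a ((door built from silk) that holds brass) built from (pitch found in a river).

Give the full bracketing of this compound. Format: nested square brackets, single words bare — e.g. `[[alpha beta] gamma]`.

[[river pitch] [brass [silk door]]]

Whole compound: head "door" (specifically "brass silk door"), modifier "river pitch".
"river pitch" → head "pitch", modifier "river".
"brass silk door" → head "door" (specifically "silk door"), modifier "brass".
"silk door" → head "door", modifier "silk".
So the structure is [[river pitch] [brass [silk door]]].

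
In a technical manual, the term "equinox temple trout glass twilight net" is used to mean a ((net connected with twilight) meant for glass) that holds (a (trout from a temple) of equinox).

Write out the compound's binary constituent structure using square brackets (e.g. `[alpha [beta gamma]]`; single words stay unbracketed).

The outermost head in the paraphrase is "net" (specifically "glass twilight net"), modified by "equinox temple trout".
"equinox temple trout" → head "trout" (specifically "temple trout"), modifier "equinox".
"temple trout" → head "trout", modifier "temple".
"glass twilight net" → head "net" (specifically "twilight net"), modifier "glass".
"twilight net" → head "net", modifier "twilight".
Assembled: [[equinox [temple trout]] [glass [twilight net]]].

[[equinox [temple trout]] [glass [twilight net]]]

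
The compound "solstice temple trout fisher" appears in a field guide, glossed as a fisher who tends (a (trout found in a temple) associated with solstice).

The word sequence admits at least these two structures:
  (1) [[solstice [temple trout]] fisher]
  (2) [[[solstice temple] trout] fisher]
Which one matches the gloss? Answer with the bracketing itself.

[[solstice [temple trout]] fisher]

The paraphrase's head is the "fisher" part ("fisher"); its modifier is "solstice temple trout".
That top-level split, carried through the inner groups, gives [[solstice [temple trout]] fisher].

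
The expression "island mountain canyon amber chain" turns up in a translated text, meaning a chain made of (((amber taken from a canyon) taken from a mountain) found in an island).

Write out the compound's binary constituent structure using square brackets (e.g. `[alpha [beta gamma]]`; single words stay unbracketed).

[[island [mountain [canyon amber]]] chain]

At the top level: head "chain"; modifier "island mountain canyon amber".
"island mountain canyon amber" → head "amber" (specifically "mountain canyon amber"), modifier "island".
"mountain canyon amber" → head "amber" (specifically "canyon amber"), modifier "mountain".
"canyon amber" → head "amber", modifier "canyon".
So the structure is [[island [mountain [canyon amber]]] chain].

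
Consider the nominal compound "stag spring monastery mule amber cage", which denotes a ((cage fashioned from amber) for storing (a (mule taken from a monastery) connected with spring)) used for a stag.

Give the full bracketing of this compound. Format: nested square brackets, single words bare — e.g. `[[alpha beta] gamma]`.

The outermost head in the paraphrase is "cage" (specifically "spring monastery mule amber cage"), modified by "stag".
Inside "spring monastery mule amber cage": head "cage" (specifically "amber cage"), modifier "spring monastery mule".
Inside "spring monastery mule": head "mule" (specifically "monastery mule"), modifier "spring".
Inside "monastery mule": head "mule", modifier "monastery".
Inside "amber cage": head "cage", modifier "amber".
So the structure is [stag [[spring [monastery mule]] [amber cage]]].

[stag [[spring [monastery mule]] [amber cage]]]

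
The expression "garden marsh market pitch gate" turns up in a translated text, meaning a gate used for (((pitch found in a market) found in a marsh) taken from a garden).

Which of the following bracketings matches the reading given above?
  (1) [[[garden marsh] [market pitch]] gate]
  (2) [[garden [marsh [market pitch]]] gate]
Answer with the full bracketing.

The paraphrase's head is the "gate" part ("gate"); its modifier is "garden marsh market pitch".
That top-level split, carried through the inner groups, gives [[garden [marsh [market pitch]]] gate].

[[garden [marsh [market pitch]]] gate]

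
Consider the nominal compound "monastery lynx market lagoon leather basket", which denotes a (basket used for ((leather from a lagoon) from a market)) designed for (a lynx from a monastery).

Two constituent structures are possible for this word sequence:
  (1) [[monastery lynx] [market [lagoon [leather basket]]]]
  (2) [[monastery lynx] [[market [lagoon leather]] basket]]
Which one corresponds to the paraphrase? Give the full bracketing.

[[monastery lynx] [[market [lagoon leather]] basket]]

The paraphrase's head is the "basket" part ("market lagoon leather basket"); its modifier is "monastery lynx".
That top-level split, carried through the inner groups, gives [[monastery lynx] [[market [lagoon leather]] basket]].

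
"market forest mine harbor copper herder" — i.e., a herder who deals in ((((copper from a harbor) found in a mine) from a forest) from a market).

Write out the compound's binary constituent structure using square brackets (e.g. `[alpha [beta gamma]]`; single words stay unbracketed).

Whole compound: head "herder", modifier "market forest mine harbor copper".
Within "market forest mine harbor copper", the head is "copper" (specifically "forest mine harbor copper") and the modifier is "market".
Within "forest mine harbor copper", the head is "copper" (specifically "mine harbor copper") and the modifier is "forest".
Within "mine harbor copper", the head is "copper" (specifically "harbor copper") and the modifier is "mine".
Within "harbor copper", the head is "copper" and the modifier is "harbor".
Putting it together: [[market [forest [mine [harbor copper]]]] herder].

[[market [forest [mine [harbor copper]]]] herder]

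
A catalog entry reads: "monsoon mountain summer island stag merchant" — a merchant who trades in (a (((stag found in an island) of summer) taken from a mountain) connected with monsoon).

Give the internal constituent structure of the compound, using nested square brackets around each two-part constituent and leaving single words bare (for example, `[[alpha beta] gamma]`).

At the top level: head "merchant"; modifier "monsoon mountain summer island stag".
Inside "monsoon mountain summer island stag": head "stag" (specifically "mountain summer island stag"), modifier "monsoon".
Inside "mountain summer island stag": head "stag" (specifically "summer island stag"), modifier "mountain".
Inside "summer island stag": head "stag" (specifically "island stag"), modifier "summer".
Inside "island stag": head "stag", modifier "island".
Assembled: [[monsoon [mountain [summer [island stag]]]] merchant].

[[monsoon [mountain [summer [island stag]]]] merchant]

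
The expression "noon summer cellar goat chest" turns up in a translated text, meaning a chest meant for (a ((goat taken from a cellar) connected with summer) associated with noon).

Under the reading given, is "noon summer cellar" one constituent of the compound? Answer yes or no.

no

The top-level split is [noon summer cellar goat] [chest]; the full structure is [[noon [summer [cellar goat]]] chest].
"noon summer cellar" straddles a constituent boundary, so it is not a single unit.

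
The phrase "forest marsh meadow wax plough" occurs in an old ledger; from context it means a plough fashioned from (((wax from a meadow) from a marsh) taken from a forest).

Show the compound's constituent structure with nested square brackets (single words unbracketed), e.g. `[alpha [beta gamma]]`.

[[forest [marsh [meadow wax]]] plough]

At the top level: head "plough"; modifier "forest marsh meadow wax".
Within "forest marsh meadow wax", the head is "wax" (specifically "marsh meadow wax") and the modifier is "forest".
Within "marsh meadow wax", the head is "wax" (specifically "meadow wax") and the modifier is "marsh".
Within "meadow wax", the head is "wax" and the modifier is "meadow".
So the structure is [[forest [marsh [meadow wax]]] plough].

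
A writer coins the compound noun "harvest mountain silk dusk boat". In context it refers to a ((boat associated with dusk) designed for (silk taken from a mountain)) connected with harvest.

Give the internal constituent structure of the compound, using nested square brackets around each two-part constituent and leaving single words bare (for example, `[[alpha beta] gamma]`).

[harvest [[mountain silk] [dusk boat]]]

The outermost head in the paraphrase is "boat" (specifically "mountain silk dusk boat"), modified by "harvest".
Inside "mountain silk dusk boat": head "boat" (specifically "dusk boat"), modifier "mountain silk".
Inside "mountain silk": head "silk", modifier "mountain".
Inside "dusk boat": head "boat", modifier "dusk".
So the structure is [harvest [[mountain silk] [dusk boat]]].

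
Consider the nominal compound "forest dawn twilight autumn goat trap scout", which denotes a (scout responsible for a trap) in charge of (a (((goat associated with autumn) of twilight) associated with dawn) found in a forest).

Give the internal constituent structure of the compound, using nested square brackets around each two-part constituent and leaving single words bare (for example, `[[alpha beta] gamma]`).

[[forest [dawn [twilight [autumn goat]]]] [trap scout]]

Whole compound: head "scout" (specifically "trap scout"), modifier "forest dawn twilight autumn goat".
Inside "forest dawn twilight autumn goat": head "goat" (specifically "dawn twilight autumn goat"), modifier "forest".
Inside "dawn twilight autumn goat": head "goat" (specifically "twilight autumn goat"), modifier "dawn".
Inside "twilight autumn goat": head "goat" (specifically "autumn goat"), modifier "twilight".
Inside "autumn goat": head "goat", modifier "autumn".
Inside "trap scout": head "scout", modifier "trap".
Putting it together: [[forest [dawn [twilight [autumn goat]]]] [trap scout]].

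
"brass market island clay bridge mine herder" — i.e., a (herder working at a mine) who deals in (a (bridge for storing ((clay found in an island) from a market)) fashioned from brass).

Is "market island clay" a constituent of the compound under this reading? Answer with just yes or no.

yes

The paraphrase groups the words so that "market island clay" is one unit: it corresponds to a single parenthesized sub-phrase.
The full structure is [[brass [[market [island clay]] bridge]] [mine herder]], in which [market island clay] is a constituent.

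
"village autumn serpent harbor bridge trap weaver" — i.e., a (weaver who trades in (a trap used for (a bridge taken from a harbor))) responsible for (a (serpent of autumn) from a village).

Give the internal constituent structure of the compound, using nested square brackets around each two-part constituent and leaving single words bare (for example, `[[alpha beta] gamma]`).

[[village [autumn serpent]] [[[harbor bridge] trap] weaver]]

The outermost head in the paraphrase is "weaver" (specifically "harbor bridge trap weaver"), modified by "village autumn serpent".
"village autumn serpent" → head "serpent" (specifically "autumn serpent"), modifier "village".
"autumn serpent" → head "serpent", modifier "autumn".
"harbor bridge trap weaver" → head "weaver", modifier "harbor bridge trap".
"harbor bridge trap" → head "trap", modifier "harbor bridge".
"harbor bridge" → head "bridge", modifier "harbor".
Putting it together: [[village [autumn serpent]] [[[harbor bridge] trap] weaver]].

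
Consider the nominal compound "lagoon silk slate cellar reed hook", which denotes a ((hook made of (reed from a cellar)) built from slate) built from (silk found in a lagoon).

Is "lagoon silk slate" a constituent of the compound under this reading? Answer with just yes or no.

The top-level split is [lagoon silk] [slate cellar reed hook]; the full structure is [[lagoon silk] [slate [[cellar reed] hook]]].
"lagoon silk slate" straddles a constituent boundary, so it is not a single unit.

no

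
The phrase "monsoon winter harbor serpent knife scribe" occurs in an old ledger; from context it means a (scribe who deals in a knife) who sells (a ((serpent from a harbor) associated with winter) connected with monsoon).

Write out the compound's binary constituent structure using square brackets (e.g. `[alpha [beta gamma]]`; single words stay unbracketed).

[[monsoon [winter [harbor serpent]]] [knife scribe]]

At the top level: head "scribe" (specifically "knife scribe"); modifier "monsoon winter harbor serpent".
Inside "monsoon winter harbor serpent": head "serpent" (specifically "winter harbor serpent"), modifier "monsoon".
Inside "winter harbor serpent": head "serpent" (specifically "harbor serpent"), modifier "winter".
Inside "harbor serpent": head "serpent", modifier "harbor".
Inside "knife scribe": head "scribe", modifier "knife".
Putting it together: [[monsoon [winter [harbor serpent]]] [knife scribe]].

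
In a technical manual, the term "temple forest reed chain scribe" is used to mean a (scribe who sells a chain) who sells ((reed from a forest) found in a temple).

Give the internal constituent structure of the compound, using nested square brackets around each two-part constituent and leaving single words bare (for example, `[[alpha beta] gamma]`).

Overall it is a kind of scribe (specifically "chain scribe"); the modifier is "temple forest reed".
Within "temple forest reed", the head is "reed" (specifically "forest reed") and the modifier is "temple".
Within "forest reed", the head is "reed" and the modifier is "forest".
Within "chain scribe", the head is "scribe" and the modifier is "chain".
Putting it together: [[temple [forest reed]] [chain scribe]].

[[temple [forest reed]] [chain scribe]]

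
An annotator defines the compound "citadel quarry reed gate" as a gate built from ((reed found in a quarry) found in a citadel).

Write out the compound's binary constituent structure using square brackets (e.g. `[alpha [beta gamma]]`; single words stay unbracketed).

[[citadel [quarry reed]] gate]

At the top level: head "gate"; modifier "citadel quarry reed".
"citadel quarry reed" → head "reed" (specifically "quarry reed"), modifier "citadel".
"quarry reed" → head "reed", modifier "quarry".
Assembled: [[citadel [quarry reed]] gate].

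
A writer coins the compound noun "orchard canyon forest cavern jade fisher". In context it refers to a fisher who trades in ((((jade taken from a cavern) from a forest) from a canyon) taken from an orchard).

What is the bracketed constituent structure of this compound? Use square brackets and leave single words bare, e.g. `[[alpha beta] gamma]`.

[[orchard [canyon [forest [cavern jade]]]] fisher]

Whole compound: head "fisher", modifier "orchard canyon forest cavern jade".
Within "orchard canyon forest cavern jade", the head is "jade" (specifically "canyon forest cavern jade") and the modifier is "orchard".
Within "canyon forest cavern jade", the head is "jade" (specifically "forest cavern jade") and the modifier is "canyon".
Within "forest cavern jade", the head is "jade" (specifically "cavern jade") and the modifier is "forest".
Within "cavern jade", the head is "jade" and the modifier is "cavern".
Putting it together: [[orchard [canyon [forest [cavern jade]]]] fisher].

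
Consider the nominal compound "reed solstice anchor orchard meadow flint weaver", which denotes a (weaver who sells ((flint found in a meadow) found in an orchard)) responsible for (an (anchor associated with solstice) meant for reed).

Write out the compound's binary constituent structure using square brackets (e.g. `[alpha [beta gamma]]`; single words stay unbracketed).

Whole compound: head "weaver" (specifically "orchard meadow flint weaver"), modifier "reed solstice anchor".
"reed solstice anchor" → head "anchor" (specifically "solstice anchor"), modifier "reed".
"solstice anchor" → head "anchor", modifier "solstice".
"orchard meadow flint weaver" → head "weaver", modifier "orchard meadow flint".
"orchard meadow flint" → head "flint" (specifically "meadow flint"), modifier "orchard".
"meadow flint" → head "flint", modifier "meadow".
So the structure is [[reed [solstice anchor]] [[orchard [meadow flint]] weaver]].

[[reed [solstice anchor]] [[orchard [meadow flint]] weaver]]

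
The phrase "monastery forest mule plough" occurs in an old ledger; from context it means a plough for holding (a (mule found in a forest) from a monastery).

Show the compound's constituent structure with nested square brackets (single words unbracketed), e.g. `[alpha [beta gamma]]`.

The outermost head in the paraphrase is "plough", modified by "monastery forest mule".
Inside "monastery forest mule": head "mule" (specifically "forest mule"), modifier "monastery".
Inside "forest mule": head "mule", modifier "forest".
Putting it together: [[monastery [forest mule]] plough].

[[monastery [forest mule]] plough]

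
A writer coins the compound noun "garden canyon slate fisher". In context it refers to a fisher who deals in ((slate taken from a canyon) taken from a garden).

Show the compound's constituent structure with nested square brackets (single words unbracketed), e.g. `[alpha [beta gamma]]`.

Overall it is a kind of fisher; the modifier is "garden canyon slate".
Within "garden canyon slate", the head is "slate" (specifically "canyon slate") and the modifier is "garden".
Within "canyon slate", the head is "slate" and the modifier is "canyon".
Assembled: [[garden [canyon slate]] fisher].

[[garden [canyon slate]] fisher]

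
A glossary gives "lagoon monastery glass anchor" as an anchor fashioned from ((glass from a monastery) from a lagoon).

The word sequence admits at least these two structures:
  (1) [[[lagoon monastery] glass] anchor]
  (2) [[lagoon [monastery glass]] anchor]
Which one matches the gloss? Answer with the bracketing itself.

[[lagoon [monastery glass]] anchor]

The paraphrase's head is the "anchor" part ("anchor"); its modifier is "lagoon monastery glass".
That top-level split, carried through the inner groups, gives [[lagoon [monastery glass]] anchor].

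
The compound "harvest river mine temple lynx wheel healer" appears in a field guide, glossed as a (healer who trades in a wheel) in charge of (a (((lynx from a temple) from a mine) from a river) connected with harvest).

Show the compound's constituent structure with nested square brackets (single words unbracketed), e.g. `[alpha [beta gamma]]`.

The outermost head in the paraphrase is "healer" (specifically "wheel healer"), modified by "harvest river mine temple lynx".
Within "harvest river mine temple lynx", the head is "lynx" (specifically "river mine temple lynx") and the modifier is "harvest".
Within "river mine temple lynx", the head is "lynx" (specifically "mine temple lynx") and the modifier is "river".
Within "mine temple lynx", the head is "lynx" (specifically "temple lynx") and the modifier is "mine".
Within "temple lynx", the head is "lynx" and the modifier is "temple".
Within "wheel healer", the head is "healer" and the modifier is "wheel".
Putting it together: [[harvest [river [mine [temple lynx]]]] [wheel healer]].

[[harvest [river [mine [temple lynx]]]] [wheel healer]]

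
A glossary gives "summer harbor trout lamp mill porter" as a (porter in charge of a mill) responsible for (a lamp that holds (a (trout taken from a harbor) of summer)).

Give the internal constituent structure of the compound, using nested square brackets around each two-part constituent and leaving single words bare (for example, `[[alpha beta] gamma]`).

[[[summer [harbor trout]] lamp] [mill porter]]

The outermost head in the paraphrase is "porter" (specifically "mill porter"), modified by "summer harbor trout lamp".
Within "summer harbor trout lamp", the head is "lamp" and the modifier is "summer harbor trout".
Within "summer harbor trout", the head is "trout" (specifically "harbor trout") and the modifier is "summer".
Within "harbor trout", the head is "trout" and the modifier is "harbor".
Within "mill porter", the head is "porter" and the modifier is "mill".
Assembled: [[[summer [harbor trout]] lamp] [mill porter]].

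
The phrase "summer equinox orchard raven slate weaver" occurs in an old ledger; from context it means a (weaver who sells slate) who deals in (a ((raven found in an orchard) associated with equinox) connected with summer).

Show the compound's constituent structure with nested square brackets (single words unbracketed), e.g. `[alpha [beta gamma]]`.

At the top level: head "weaver" (specifically "slate weaver"); modifier "summer equinox orchard raven".
Within "summer equinox orchard raven", the head is "raven" (specifically "equinox orchard raven") and the modifier is "summer".
Within "equinox orchard raven", the head is "raven" (specifically "orchard raven") and the modifier is "equinox".
Within "orchard raven", the head is "raven" and the modifier is "orchard".
Within "slate weaver", the head is "weaver" and the modifier is "slate".
Assembled: [[summer [equinox [orchard raven]]] [slate weaver]].

[[summer [equinox [orchard raven]]] [slate weaver]]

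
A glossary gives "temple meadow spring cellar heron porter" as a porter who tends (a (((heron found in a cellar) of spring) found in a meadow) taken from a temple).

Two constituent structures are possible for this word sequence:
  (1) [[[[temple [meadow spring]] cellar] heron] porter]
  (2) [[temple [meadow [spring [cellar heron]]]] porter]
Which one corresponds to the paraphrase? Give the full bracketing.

[[temple [meadow [spring [cellar heron]]]] porter]

The paraphrase's head is the "porter" part ("porter"); its modifier is "temple meadow spring cellar heron".
That top-level split, carried through the inner groups, gives [[temple [meadow [spring [cellar heron]]]] porter].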